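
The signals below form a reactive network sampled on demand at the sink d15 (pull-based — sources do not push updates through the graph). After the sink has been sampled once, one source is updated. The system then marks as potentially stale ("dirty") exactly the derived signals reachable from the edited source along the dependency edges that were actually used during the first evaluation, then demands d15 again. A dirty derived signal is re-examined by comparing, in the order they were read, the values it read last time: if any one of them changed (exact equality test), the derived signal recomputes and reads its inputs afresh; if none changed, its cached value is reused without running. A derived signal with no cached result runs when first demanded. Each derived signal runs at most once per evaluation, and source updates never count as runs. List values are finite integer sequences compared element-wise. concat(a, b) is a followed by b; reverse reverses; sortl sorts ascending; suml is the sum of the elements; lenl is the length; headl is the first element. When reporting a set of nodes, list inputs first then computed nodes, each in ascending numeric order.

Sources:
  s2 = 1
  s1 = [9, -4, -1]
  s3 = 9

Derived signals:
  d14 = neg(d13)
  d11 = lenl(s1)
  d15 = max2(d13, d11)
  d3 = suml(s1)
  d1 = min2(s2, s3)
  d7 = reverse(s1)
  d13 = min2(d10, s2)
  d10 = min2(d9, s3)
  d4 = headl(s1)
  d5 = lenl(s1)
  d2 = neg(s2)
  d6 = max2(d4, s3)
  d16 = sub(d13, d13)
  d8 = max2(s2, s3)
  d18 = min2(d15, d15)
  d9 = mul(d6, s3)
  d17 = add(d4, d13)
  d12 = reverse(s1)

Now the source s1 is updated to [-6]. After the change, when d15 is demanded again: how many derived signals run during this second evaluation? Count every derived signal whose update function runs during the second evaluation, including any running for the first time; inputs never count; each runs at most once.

Run set: d4, d6, d11, d15 (4 run).
The important point: at d9 every value read last time is unchanged, so the dirty flag clears without a run.

Initial pass — values computed on the first demand:
  d4 = headl([9, -4, -1]) = 9
  d6 = max2(9, 9) = 9
  d9 = mul(9, 9) = 81
  d10 = min2(81, 9) = 9
  d11 = lenl([9, -4, -1]) = 3
  d13 = min2(9, 1) = 1
  d15 = max2(1, 3) = 3

Second demand — change propagation:
  d4: re-runs because s1 [9, -4, -1]->[-6]; new result -6.
  d6: re-runs because d4 9->-6; new result 9 (unchanged).
  d9: re-examined; everything it read last time is the same (d6 unchanged, s3 unchanged) — cache 81 kept, no run.
  d10: re-examined; everything it read last time is the same (d9 unchanged, s3 unchanged) — cache 9 kept, no run.
  d11: re-runs because s1 [9, -4, -1]->[-6]; new result 1.
  d13: re-examined; everything it read last time is the same (d10 unchanged, s2 unchanged) — cache 1 kept, no run.
  d15: re-runs because d11 3->1; new result 1.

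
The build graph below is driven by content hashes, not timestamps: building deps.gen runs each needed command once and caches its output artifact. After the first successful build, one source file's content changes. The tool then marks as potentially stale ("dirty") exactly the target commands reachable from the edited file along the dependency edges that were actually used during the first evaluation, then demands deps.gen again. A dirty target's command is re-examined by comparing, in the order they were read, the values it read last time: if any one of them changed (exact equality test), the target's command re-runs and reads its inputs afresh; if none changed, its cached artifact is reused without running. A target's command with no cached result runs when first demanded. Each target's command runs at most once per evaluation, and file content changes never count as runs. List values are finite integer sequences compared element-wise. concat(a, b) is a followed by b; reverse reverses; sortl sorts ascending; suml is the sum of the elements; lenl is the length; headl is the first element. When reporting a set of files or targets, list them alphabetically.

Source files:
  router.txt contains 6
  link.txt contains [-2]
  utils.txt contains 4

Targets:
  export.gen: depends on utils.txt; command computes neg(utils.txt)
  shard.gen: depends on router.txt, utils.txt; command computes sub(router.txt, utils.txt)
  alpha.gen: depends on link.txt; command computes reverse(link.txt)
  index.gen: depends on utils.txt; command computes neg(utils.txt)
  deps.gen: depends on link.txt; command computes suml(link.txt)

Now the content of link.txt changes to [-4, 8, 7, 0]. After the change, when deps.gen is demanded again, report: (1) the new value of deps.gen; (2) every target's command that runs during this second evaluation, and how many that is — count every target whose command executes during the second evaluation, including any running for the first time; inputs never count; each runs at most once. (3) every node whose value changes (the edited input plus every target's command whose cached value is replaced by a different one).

Initial pass — values computed on the first demand:
  deps.gen = suml([-2]) = -2

Second demand — change propagation:
  deps.gen: re-runs because link.txt [-2]->[-4, 8, 7, 0]; new result 11.

deps.gen now evaluates to 11.
Run set: deps.gen (1 run).
Changed values: deps.gen, link.txt.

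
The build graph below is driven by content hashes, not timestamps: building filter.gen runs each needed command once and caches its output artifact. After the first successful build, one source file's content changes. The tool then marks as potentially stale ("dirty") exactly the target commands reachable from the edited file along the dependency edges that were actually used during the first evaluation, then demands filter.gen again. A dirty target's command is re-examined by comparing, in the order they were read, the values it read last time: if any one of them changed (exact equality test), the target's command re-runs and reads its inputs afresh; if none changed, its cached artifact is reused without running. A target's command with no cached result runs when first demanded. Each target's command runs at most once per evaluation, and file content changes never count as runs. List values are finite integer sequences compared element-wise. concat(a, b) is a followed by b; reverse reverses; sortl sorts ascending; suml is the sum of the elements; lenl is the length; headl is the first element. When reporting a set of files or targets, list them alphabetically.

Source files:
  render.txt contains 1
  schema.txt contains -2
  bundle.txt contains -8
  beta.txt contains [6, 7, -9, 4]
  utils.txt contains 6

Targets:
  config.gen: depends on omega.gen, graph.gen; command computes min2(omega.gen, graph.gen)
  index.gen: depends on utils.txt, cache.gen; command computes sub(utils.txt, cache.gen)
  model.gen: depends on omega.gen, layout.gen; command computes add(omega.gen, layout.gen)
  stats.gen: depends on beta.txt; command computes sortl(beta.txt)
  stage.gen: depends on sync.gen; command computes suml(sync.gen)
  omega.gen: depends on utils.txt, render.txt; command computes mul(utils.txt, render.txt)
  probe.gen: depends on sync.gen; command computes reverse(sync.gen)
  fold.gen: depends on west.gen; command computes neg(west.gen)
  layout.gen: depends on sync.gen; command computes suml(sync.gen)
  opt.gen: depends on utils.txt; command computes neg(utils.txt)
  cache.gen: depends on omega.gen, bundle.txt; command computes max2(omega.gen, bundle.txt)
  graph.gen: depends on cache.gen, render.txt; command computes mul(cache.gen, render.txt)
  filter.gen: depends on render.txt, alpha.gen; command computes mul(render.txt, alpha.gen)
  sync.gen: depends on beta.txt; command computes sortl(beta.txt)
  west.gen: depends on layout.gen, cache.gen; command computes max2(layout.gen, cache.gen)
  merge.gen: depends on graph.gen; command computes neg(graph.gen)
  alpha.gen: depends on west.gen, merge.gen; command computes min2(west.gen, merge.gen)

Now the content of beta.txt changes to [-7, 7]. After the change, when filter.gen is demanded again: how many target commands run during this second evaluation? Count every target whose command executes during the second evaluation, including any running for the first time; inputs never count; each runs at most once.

Initial pass — values computed on the first demand:
  omega.gen = mul(6, 1) = 6
  cache.gen = max2(6, -8) = 6
  graph.gen = mul(6, 1) = 6
  merge.gen = neg(6) = -6
  sync.gen = sortl([6, 7, -9, 4]) = [-9, 4, 6, 7]
  layout.gen = suml([-9, 4, 6, 7]) = 8
  west.gen = max2(8, 6) = 8
  alpha.gen = min2(8, -6) = -6
  filter.gen = mul(1, -6) = -6

Second demand — change propagation:
  sync.gen: re-runs because beta.txt [6, 7, -9, 4]->[-7, 7]; new result [-7, 7].
  layout.gen: re-runs because sync.gen [-9, 4, 6, 7]->[-7, 7]; new result 0.
  west.gen: re-runs because layout.gen 8->0; new result 6.
  alpha.gen: re-runs because west.gen 8->6; new result -6 (unchanged).
  filter.gen: re-examined; everything it read last time is the same (render.txt unchanged, alpha.gen unchanged) — cache -6 kept, no run.

The important point: alpha.gen recomputes to an identical value, and the output ends up unchanged.

Run set: alpha.gen, layout.gen, sync.gen, west.gen (4 run).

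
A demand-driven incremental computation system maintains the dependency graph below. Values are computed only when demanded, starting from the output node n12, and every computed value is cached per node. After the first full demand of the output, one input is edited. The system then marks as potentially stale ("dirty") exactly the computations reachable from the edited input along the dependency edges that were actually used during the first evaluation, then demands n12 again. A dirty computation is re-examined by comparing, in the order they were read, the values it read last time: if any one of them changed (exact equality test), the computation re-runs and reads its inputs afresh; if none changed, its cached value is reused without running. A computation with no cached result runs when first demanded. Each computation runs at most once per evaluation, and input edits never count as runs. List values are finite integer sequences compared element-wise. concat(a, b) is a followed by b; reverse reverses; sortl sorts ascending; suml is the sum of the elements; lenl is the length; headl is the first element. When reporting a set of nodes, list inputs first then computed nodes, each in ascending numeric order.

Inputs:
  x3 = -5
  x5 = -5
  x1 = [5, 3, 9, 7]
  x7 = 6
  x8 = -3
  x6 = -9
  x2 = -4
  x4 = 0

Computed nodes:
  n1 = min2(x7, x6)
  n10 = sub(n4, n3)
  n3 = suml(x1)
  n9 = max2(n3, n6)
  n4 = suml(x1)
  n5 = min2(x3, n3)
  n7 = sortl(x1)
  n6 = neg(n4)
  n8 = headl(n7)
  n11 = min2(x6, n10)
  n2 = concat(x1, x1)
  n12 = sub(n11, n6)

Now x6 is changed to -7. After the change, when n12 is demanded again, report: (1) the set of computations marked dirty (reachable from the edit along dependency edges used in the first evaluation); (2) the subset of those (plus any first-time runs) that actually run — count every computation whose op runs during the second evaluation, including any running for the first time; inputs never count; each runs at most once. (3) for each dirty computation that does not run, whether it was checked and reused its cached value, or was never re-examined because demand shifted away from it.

First evaluation (everything demanded from the output):
  n3 = suml([5, 3, 9, 7]) = 24
  n4 = suml([5, 3, 9, 7]) = 24
  n6 = neg(24) = -24
  n10 = sub(24, 24) = 0
  n11 = min2(-9, 0) = -9
  n12 = sub(-9, -24) = 15

Propagation after the edit:
  n11: runs — x6 -9->-7; result -7.
  n12: runs — n11 -9->-7; result 17.

Marked dirty: n11, n12.
Computations that run: n11, n12 — 2 in total.
Every dirty computation ran.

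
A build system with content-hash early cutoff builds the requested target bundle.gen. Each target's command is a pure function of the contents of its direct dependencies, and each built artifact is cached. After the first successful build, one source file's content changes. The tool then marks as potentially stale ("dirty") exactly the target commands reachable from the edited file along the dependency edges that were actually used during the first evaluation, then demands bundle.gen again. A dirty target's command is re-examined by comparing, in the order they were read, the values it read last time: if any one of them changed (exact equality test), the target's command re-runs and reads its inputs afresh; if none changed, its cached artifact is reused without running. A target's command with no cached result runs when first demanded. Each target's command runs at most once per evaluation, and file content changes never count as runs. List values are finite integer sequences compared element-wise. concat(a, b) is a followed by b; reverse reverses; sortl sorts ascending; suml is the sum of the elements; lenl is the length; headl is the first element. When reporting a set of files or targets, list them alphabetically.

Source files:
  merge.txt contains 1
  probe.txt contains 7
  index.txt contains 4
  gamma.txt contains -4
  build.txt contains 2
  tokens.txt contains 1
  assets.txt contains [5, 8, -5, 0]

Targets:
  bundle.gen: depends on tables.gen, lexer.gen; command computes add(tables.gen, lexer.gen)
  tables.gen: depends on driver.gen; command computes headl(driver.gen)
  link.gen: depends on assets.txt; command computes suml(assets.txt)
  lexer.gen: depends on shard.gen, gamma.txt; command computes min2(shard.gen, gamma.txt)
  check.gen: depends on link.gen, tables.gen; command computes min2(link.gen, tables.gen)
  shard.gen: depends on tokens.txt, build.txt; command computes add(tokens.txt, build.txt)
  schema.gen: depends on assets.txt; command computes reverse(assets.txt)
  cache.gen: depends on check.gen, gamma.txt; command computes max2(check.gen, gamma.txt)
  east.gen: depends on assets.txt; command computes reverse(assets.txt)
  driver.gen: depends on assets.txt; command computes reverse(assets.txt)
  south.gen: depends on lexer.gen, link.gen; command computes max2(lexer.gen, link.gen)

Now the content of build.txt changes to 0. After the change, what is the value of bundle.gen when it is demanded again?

New value of bundle.gen: -4.
Key observation: the change is absorbed at lexer.gen — it re-runs but produces the same value, and the output's value is unchanged.

First evaluation (everything demanded from the output):
  driver.gen = reverse([5, 8, -5, 0]) = [0, -5, 8, 5]
  shard.gen = add(1, 2) = 3
  lexer.gen = min2(3, -4) = -4
  tables.gen = headl([0, -5, 8, 5]) = 0
  bundle.gen = add(0, -4) = -4

Propagation after the edit:
  shard.gen: runs — build.txt 2->0; result 1.
  lexer.gen: runs — shard.gen 3->1; result -4 (same value as before).
  bundle.gen: checked — values it read are unchanged (tables.gen unchanged, lexer.gen unchanged); reused cached -4 without running.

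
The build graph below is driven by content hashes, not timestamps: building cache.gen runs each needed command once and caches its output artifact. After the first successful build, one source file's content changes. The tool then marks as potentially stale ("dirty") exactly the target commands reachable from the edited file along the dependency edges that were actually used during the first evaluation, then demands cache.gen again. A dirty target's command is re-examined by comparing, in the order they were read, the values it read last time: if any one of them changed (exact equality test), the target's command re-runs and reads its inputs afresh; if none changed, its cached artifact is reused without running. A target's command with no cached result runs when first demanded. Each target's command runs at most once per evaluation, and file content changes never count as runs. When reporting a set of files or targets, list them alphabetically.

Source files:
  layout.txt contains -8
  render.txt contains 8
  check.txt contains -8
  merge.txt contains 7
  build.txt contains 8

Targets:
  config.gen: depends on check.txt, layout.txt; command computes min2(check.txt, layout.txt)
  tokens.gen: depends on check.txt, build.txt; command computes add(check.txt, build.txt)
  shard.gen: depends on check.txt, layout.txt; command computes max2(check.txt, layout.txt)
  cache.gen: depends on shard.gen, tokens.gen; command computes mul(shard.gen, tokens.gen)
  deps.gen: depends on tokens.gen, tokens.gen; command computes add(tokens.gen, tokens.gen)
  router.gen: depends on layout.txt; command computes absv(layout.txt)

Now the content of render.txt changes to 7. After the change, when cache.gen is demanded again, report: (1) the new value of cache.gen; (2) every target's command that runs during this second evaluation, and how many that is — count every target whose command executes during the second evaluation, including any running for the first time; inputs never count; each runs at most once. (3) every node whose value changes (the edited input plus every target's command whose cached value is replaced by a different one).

Initial pass — values computed on the first demand:
  shard.gen = max2(-8, -8) = -8
  tokens.gen = add(-8, 8) = 0
  cache.gen = mul(-8, 0) = 0

Second demand — change propagation:
  no demanded computation ever read render.txt, so the edit dirties nothing and nothing runs.

The important point: nothing the output needs ever reads render.txt, so the edit is invisible to it.

cache.gen now evaluates to 0.
Run set: none (0 run).
Changed values: render.txt.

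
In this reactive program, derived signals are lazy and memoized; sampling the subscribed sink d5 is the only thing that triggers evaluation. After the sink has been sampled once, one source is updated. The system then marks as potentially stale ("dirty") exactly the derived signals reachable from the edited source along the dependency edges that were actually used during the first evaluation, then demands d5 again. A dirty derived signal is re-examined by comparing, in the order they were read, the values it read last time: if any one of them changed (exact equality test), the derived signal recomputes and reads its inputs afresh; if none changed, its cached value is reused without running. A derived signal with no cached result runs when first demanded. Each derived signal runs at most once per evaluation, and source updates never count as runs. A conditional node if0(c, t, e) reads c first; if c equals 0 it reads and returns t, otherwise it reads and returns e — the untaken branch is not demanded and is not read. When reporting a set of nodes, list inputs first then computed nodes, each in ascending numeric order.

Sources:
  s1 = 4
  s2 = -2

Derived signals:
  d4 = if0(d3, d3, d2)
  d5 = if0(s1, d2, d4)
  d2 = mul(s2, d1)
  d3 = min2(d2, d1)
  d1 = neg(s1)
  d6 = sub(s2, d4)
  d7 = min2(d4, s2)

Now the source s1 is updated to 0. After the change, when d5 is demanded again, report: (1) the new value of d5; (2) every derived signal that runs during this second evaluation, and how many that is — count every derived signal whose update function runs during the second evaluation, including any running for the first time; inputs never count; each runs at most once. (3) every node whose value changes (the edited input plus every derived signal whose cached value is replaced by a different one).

First demand of the output computes:
  d1 = neg(4) = -4
  d2 = mul(-2, -4) = 8
  d3 = min2(8, -4) = -4
  d4 = if0(d3=-4 -> else branch d2) = 8
  d5 = if0(s1=4 -> else branch d4) = 8

After the edit, cleaning proceeds:
  d1: a read changed (s1 4->0) — executes, giving 0.
  d2: a read changed (d1 -4->0) — executes, giving 0.
  d3: stays stale; no demand reaches it after the flip.
  d4: stays stale; no demand reaches it after the flip.
  d5: a read changed (s1 4->0) — executes, giving 0.

Note the branch switch — demand abandons d3, d4, which are never re-examined.

Demanding d5 again yields 0.
3 derived signals run: d1, d2, d5.
The nodes whose values change: s1, d1, d2, d5.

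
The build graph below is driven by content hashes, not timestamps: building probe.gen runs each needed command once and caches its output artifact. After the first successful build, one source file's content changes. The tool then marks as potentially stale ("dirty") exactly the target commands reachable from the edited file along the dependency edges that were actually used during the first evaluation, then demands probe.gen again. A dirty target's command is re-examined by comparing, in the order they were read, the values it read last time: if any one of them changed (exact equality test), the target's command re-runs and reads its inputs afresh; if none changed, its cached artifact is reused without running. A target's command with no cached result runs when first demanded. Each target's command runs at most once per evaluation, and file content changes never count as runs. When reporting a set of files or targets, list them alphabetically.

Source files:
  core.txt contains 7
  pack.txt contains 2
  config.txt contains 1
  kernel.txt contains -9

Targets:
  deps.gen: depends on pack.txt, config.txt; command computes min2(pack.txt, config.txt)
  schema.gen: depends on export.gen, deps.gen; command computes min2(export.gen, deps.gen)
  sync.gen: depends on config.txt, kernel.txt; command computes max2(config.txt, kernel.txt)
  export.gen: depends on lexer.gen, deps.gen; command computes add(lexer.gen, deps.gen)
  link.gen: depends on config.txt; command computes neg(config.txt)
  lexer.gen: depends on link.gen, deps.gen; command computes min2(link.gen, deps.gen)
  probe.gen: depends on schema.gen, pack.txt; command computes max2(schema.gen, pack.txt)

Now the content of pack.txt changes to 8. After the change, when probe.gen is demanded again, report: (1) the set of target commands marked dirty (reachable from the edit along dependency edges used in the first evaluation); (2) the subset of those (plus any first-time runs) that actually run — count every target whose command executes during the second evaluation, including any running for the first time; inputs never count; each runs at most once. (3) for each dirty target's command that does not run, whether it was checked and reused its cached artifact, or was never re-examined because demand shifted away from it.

Dirty set: deps.gen, export.gen, lexer.gen, probe.gen, schema.gen.
Run set: deps.gen, probe.gen (2 run).
Re-examined without running (cache reused): export.gen, lexer.gen, schema.gen.
The important point: at lexer.gen every value read last time is unchanged, so the dirty flag clears without a run.

Initial pass — values computed on the first demand:
  deps.gen = min2(2, 1) = 1
  link.gen = neg(1) = -1
  lexer.gen = min2(-1, 1) = -1
  export.gen = add(-1, 1) = 0
  schema.gen = min2(0, 1) = 0
  probe.gen = max2(0, 2) = 2

Second demand — change propagation:
  deps.gen: re-runs because pack.txt 2->8; new result 1 (unchanged).
  lexer.gen: re-examined; everything it read last time is the same (link.gen unchanged, deps.gen unchanged) — cache -1 kept, no run.
  export.gen: re-examined; everything it read last time is the same (lexer.gen unchanged, deps.gen unchanged) — cache 0 kept, no run.
  schema.gen: re-examined; everything it read last time is the same (export.gen unchanged, deps.gen unchanged) — cache 0 kept, no run.
  probe.gen: re-runs because pack.txt 2->8; new result 8.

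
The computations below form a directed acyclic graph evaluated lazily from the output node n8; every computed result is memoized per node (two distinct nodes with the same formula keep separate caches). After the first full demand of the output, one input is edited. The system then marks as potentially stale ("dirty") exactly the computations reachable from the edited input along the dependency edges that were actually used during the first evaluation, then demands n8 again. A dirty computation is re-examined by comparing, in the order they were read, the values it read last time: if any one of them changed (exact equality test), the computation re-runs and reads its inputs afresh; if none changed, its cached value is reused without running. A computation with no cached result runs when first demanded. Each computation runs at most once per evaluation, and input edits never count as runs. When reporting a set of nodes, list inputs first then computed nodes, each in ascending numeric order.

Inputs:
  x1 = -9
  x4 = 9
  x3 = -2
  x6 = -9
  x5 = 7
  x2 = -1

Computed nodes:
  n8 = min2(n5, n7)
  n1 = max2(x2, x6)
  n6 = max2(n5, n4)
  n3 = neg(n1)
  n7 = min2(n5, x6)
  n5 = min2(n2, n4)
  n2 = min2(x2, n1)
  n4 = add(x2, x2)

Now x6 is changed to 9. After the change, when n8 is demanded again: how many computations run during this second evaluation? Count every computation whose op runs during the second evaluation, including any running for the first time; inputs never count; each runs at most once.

4 computations run: n1, n2, n7, n8.
Note where the cutoff bites: n5 is checked, finds nothing changed, and keeps its cache.

First demand of the output computes:
  n1 = max2(-1, -9) = -1
  n2 = min2(-1, -1) = -1
  n4 = add(-1, -1) = -2
  n5 = min2(-1, -2) = -2
  n7 = min2(-2, -9) = -9
  n8 = min2(-2, -9) = -9

After the edit, cleaning proceeds:
  n1: a read changed (x6 -9->9) — executes, giving 9.
  n2: a read changed (n1 -1->9) — executes, giving -1 — identical to its old value.
  n5: dirty, but its reads are unchanged (n2 unchanged, n4 unchanged); cached -2 stands.
  n7: a read changed (x6 -9->9) — executes, giving -2.
  n8: a read changed (n7 -9->-2) — executes, giving -2.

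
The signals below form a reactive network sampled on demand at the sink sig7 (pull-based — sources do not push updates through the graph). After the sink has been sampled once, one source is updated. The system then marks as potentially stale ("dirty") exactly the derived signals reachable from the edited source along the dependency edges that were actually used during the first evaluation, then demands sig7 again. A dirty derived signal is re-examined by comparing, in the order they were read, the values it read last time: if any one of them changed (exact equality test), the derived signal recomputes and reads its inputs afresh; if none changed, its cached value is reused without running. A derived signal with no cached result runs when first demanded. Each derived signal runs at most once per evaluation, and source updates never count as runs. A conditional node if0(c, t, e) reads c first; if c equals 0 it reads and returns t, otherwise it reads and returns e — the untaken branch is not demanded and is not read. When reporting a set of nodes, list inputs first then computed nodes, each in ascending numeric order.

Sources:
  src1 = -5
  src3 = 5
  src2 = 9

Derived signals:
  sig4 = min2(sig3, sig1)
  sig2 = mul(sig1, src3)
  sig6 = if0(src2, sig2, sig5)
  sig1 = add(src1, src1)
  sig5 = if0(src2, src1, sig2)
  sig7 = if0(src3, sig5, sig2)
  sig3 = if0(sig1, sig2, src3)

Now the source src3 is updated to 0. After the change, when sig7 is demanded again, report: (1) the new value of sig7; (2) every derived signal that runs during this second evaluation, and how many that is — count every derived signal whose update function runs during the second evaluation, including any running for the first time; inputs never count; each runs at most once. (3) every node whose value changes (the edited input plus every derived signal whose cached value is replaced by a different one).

Initial pass — values computed on the first demand:
  sig1 = add(-5, -5) = -10
  sig2 = mul(-10, 5) = -50
  sig7 = if0(src3=5 -> else branch sig2) = -50

Second demand — change propagation:
  sig2: re-runs because src3 5->0; new result 0.
  sig5: newly demanded (no cache) — executes and yields 0.
  sig7: re-runs because src3 5->0; sig2 -50->0; new result 0.

The important point: the flipped condition pulls in fresh nodes; sig5 runs for the first time.

sig7 now evaluates to 0.
Run set: sig2, sig5, sig7 (3 run).
Changed values: src3, sig2, sig7.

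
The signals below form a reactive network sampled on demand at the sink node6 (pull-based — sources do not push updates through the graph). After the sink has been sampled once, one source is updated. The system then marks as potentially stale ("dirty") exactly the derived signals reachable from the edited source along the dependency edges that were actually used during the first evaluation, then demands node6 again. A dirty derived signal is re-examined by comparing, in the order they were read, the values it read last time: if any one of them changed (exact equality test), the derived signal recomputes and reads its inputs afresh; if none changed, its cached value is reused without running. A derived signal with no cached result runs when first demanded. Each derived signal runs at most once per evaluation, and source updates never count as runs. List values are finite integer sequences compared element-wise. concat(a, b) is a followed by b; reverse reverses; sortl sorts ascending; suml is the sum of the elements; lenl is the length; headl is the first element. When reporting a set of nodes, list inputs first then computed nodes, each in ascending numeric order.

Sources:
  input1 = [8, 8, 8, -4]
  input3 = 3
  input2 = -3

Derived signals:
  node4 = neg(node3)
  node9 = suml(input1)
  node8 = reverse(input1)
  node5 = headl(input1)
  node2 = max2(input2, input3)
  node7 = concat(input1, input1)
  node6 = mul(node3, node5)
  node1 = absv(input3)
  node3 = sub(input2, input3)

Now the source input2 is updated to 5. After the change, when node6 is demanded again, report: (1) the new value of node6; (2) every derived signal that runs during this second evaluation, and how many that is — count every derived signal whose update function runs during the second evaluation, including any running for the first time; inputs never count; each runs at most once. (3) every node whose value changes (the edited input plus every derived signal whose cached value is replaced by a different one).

node6 now evaluates to 16.
Run set: node3, node6 (2 run).
Changed values: input2, node3, node6.

Initial pass — values computed on the first demand:
  node3 = sub(-3, 3) = -6
  node5 = headl([8, 8, 8, -4]) = 8
  node6 = mul(-6, 8) = -48

Second demand — change propagation:
  node3: re-runs because input2 -3->5; new result 2.
  node6: re-runs because node3 -6->2; new result 16.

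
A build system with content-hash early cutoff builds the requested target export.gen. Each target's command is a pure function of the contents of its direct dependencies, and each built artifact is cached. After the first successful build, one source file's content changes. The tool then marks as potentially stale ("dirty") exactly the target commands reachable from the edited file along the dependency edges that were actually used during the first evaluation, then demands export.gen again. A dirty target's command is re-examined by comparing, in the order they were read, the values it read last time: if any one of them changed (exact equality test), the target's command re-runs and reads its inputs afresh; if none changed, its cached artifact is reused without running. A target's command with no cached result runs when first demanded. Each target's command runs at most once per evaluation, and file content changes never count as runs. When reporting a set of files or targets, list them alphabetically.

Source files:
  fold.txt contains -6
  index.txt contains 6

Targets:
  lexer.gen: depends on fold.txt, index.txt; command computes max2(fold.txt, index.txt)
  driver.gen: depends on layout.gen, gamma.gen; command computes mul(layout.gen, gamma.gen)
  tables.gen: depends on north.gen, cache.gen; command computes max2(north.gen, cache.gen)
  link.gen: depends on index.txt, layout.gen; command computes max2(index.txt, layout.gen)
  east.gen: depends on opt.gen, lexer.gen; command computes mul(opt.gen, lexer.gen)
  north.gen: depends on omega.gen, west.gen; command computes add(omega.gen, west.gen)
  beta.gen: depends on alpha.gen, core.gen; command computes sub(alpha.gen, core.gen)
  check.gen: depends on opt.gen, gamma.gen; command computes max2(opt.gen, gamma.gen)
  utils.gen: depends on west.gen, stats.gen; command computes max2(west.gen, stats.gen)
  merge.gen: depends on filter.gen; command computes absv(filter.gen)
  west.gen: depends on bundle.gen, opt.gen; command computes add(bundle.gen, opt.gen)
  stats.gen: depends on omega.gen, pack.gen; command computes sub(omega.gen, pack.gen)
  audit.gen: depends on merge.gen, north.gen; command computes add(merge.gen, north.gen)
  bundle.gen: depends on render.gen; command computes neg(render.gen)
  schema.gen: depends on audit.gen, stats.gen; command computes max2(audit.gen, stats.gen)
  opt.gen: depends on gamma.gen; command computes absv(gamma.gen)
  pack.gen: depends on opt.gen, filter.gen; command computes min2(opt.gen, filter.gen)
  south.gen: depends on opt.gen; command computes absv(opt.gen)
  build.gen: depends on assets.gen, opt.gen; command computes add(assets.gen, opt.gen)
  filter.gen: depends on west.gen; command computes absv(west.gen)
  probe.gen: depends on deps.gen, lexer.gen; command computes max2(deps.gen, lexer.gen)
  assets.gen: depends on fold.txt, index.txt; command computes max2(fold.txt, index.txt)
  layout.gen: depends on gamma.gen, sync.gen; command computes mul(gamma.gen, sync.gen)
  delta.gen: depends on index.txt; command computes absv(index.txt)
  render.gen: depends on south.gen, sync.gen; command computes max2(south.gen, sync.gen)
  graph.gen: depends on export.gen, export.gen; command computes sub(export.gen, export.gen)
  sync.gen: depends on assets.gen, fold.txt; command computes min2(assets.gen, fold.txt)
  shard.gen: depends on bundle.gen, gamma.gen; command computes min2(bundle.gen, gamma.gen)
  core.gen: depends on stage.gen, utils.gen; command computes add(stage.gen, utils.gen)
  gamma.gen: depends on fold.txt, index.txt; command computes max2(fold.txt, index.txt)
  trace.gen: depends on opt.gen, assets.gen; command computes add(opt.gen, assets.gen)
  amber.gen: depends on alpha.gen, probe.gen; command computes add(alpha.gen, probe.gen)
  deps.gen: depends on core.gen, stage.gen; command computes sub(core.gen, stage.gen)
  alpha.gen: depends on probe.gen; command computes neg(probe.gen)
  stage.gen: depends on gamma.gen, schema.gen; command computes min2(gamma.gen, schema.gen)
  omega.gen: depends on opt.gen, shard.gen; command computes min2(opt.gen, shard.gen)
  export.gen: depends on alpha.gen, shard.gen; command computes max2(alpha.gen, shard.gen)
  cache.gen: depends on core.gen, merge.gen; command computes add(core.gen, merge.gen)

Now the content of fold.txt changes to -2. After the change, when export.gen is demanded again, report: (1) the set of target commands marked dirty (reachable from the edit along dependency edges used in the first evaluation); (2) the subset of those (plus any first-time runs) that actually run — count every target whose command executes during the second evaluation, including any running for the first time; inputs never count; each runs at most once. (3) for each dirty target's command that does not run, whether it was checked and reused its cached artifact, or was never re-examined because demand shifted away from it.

Marked dirty: alpha.gen, assets.gen, audit.gen, bundle.gen, core.gen, deps.gen, export.gen, filter.gen, gamma.gen, lexer.gen, merge.gen, north.gen, omega.gen, opt.gen, pack.gen, probe.gen, render.gen, schema.gen, shard.gen, south.gen, stage.gen, stats.gen, sync.gen, utils.gen, west.gen.
Target commands that run: assets.gen, gamma.gen, lexer.gen, render.gen, sync.gen — 5 in total.
Checked but reused from cache: alpha.gen, audit.gen, bundle.gen, core.gen, deps.gen, export.gen, filter.gen, merge.gen, north.gen, omega.gen, opt.gen, pack.gen, probe.gen, schema.gen, shard.gen, south.gen, stage.gen, stats.gen, utils.gen, west.gen.
Key observation: the cutoff stops propagation at opt.gen — its inputs' values are unchanged, so it reuses its cache.

First evaluation (everything demanded from the output):
  assets.gen = max2(-6, 6) = 6
  gamma.gen = max2(-6, 6) = 6
  lexer.gen = max2(-6, 6) = 6
  opt.gen = absv(6) = 6
  south.gen = absv(6) = 6
  sync.gen = min2(6, -6) = -6
  render.gen = max2(6, -6) = 6
  bundle.gen = neg(6) = -6
  shard.gen = min2(-6, 6) = -6
  omega.gen = min2(6, -6) = -6
  west.gen = add(-6, 6) = 0
  filter.gen = absv(0) = 0
  merge.gen = absv(0) = 0
  north.gen = add(-6, 0) = -6
  audit.gen = add(0, -6) = -6
  pack.gen = min2(6, 0) = 0
  stats.gen = sub(-6, 0) = -6
  schema.gen = max2(-6, -6) = -6
  stage.gen = min2(6, -6) = -6
  utils.gen = max2(0, -6) = 0
  core.gen = add(-6, 0) = -6
  deps.gen = sub(-6, -6) = 0
  probe.gen = max2(0, 6) = 6
  alpha.gen = neg(6) = -6
  export.gen = max2(-6, -6) = -6

Propagation after the edit:
  assets.gen: runs — fold.txt -6->-2; result 6 (same value as before).
  gamma.gen: runs — fold.txt -6->-2; result 6 (same value as before).
  lexer.gen: runs — fold.txt -6->-2; result 6 (same value as before).
  opt.gen: checked — values it read are unchanged (gamma.gen unchanged); reused cached 6 without running.
  south.gen: checked — values it read are unchanged (opt.gen unchanged); reused cached 6 without running.
  sync.gen: runs — fold.txt -6->-2; result -2.
  render.gen: runs — sync.gen -6->-2; result 6 (same value as before).
  bundle.gen: checked — values it read are unchanged (render.gen unchanged); reused cached -6 without running.
  shard.gen: checked — values it read are unchanged (bundle.gen unchanged, gamma.gen unchanged); reused cached -6 without running.
  omega.gen: checked — values it read are unchanged (opt.gen unchanged, shard.gen unchanged); reused cached -6 without running.
  west.gen: checked — values it read are unchanged (bundle.gen unchanged, opt.gen unchanged); reused cached 0 without running.
  filter.gen: checked — values it read are unchanged (west.gen unchanged); reused cached 0 without running.
  merge.gen: checked — values it read are unchanged (filter.gen unchanged); reused cached 0 without running.
  north.gen: checked — values it read are unchanged (omega.gen unchanged, west.gen unchanged); reused cached -6 without running.
  audit.gen: checked — values it read are unchanged (merge.gen unchanged, north.gen unchanged); reused cached -6 without running.
  pack.gen: checked — values it read are unchanged (opt.gen unchanged, filter.gen unchanged); reused cached 0 without running.
  stats.gen: checked — values it read are unchanged (omega.gen unchanged, pack.gen unchanged); reused cached -6 without running.
  schema.gen: checked — values it read are unchanged (audit.gen unchanged, stats.gen unchanged); reused cached -6 without running.
  stage.gen: checked — values it read are unchanged (gamma.gen unchanged, schema.gen unchanged); reused cached -6 without running.
  utils.gen: checked — values it read are unchanged (west.gen unchanged, stats.gen unchanged); reused cached 0 without running.
  core.gen: checked — values it read are unchanged (stage.gen unchanged, utils.gen unchanged); reused cached -6 without running.
  deps.gen: checked — values it read are unchanged (core.gen unchanged, stage.gen unchanged); reused cached 0 without running.
  probe.gen: checked — values it read are unchanged (deps.gen unchanged, lexer.gen unchanged); reused cached 6 without running.
  alpha.gen: checked — values it read are unchanged (probe.gen unchanged); reused cached -6 without running.
  export.gen: checked — values it read are unchanged (alpha.gen unchanged, shard.gen unchanged); reused cached -6 without running.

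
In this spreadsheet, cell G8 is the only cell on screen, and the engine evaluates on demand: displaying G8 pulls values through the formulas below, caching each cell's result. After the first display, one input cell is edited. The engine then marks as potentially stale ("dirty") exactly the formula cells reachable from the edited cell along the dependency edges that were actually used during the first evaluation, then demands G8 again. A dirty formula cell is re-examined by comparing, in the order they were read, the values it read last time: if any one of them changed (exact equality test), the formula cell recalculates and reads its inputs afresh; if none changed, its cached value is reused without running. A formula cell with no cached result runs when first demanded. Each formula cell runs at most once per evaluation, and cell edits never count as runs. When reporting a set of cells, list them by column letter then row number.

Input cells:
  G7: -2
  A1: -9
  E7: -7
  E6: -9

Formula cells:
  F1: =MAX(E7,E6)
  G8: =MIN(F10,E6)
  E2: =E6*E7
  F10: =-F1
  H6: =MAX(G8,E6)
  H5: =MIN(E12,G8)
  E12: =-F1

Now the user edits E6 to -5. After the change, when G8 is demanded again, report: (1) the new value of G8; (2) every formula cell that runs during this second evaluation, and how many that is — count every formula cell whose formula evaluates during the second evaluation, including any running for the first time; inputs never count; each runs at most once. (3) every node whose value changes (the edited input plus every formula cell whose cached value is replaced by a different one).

G8 now evaluates to -5.
Run set: F1, F10, G8 (3 run).
Changed values: E6, F1, F10, G8.

Initial pass — values computed on the first demand:
  F1 = MAX(-7, -9) = -7
  F10 = -(-7) = 7
  G8 = MIN(7, -9) = -9

Second demand — change propagation:
  F1: re-runs because E6 -9->-5; new result -5.
  F10: re-runs because F1 -7->-5; new result 5.
  G8: re-runs because F10 7->5; E6 -9->-5; new result -5.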